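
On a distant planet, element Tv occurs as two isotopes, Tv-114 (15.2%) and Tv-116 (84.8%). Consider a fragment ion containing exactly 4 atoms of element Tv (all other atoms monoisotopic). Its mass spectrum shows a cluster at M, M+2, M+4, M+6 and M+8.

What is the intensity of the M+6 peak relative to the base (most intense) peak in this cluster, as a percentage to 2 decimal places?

71.70%

Term probabilities: M 0.0005, M+2 0.0119, M+4 0.0997, M+6 0.3708, M+8 0.5171. Base peak = M+8.
P(M+8) = C(4,4) × 0.152^0 × 0.848^4 = 1 × 1.0000 × 0.51711056 = 0.517111 (base)
P(M+6) = C(4,3) × 0.152^1 × 0.848^3 = 4 × 0.1520 × 0.60980019 = 0.370759
Relative intensity = 0.370759 / 0.517111 × 100 = 71.70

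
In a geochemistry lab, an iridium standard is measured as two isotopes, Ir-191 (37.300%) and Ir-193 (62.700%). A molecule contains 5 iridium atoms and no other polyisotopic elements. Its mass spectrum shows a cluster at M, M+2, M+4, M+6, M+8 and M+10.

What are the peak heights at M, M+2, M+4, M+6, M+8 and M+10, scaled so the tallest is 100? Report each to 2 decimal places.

The 5 Ir atoms are independent, so intensities follow the terms of (0.37300 + 0.62700)^5.
P(M) = 0.37300^5 = 0.007220
P(M+2) = 5 × 0.37300^4 × 0.62700^1 = 0.060684
P(M+4) = 10 × 0.37300^3 × 0.62700^2 = 0.204015
P(M+6) = 10 × 0.37300^2 × 0.62700^3 = 0.342942
P(M+8) = 5 × 0.37300^1 × 0.62700^4 = 0.288237
P(M+10) = 0.62700^5 = 0.096903
The M+6 peak is largest (0.342942); scaling to 100 gives 2.11 : 17.70 : 59.49 : 100.00 : 84.05 : 28.26.

2.11 : 17.70 : 59.49 : 100.00 : 84.05 : 28.26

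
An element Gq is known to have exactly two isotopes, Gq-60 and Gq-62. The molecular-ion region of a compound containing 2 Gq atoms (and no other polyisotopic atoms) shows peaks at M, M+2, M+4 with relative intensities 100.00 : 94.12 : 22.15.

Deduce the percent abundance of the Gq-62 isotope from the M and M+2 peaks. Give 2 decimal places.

If p is the fraction of Gq that is Gq-60, then I(M+2)/I(M) = [C(2,1)·p^1·(1−p)] / p^2 = 2·(1−p)/p = 94.12/100.00 = 0.9412
(1−p)/p = 0.9412/2 = 0.4706  ⇒  p = 1/(1 + 0.4706) = 0.6800
Gq-60: 68.00%, Gq-62: 32.00%.

32.00%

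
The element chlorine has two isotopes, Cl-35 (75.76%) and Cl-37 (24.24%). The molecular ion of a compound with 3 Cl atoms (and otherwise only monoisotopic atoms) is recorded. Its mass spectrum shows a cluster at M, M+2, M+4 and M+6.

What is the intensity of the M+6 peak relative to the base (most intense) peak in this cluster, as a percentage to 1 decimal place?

Term probabilities: M 0.4348, M+2 0.4174, M+4 0.1335, M+6 0.0142. Base peak = M.
P(M) = C(3,0) × 0.7576^3 × 0.2424^0 = 1 × 0.4348304 × 1.0000 = 0.434830 (base)
P(M+6) = C(3,3) × 0.7576^0 × 0.2424^3 = 1 × 1.0000 × 0.01424288 = 0.014243
Relative intensity = 0.014243 / 0.434830 × 100 = 3.3

3.3%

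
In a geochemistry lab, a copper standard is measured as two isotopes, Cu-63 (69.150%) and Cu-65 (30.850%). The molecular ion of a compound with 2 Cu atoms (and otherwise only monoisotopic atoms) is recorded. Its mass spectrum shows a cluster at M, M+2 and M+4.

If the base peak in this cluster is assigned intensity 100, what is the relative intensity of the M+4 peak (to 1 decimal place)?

(0.69150 + 0.30850)^2 gives M 0.4782, M+2 0.4267, M+4 0.0952; the largest is M.
P(M) = C(2,0) × 0.69150^2 × 0.30850^0 = 1 × 0.47817225 × 1.0000 = 0.478172 (base)
P(M+4) = C(2,2) × 0.69150^0 × 0.30850^2 = 1 × 1.0000 × 0.09517225 = 0.095172
Relative intensity = 0.095172 / 0.478172 × 100 = 19.9

19.9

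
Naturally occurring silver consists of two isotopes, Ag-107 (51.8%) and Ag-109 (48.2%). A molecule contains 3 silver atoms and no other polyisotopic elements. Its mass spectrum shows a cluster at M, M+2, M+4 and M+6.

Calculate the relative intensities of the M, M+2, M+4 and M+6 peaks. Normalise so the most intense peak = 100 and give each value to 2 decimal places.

Expanding (0.518 + 0.482)^3:
P(M) = 0.518^3 = 0.138992
P(M+2) = 3 × 0.518^2 × 0.482^1 = 0.387997
P(M+4) = 3 × 0.518^1 × 0.482^2 = 0.361031
P(M+6) = 0.482^3 = 0.111980
The M+2 peak is largest (0.387997); scaling to 100 gives 35.82 : 100.00 : 93.05 : 28.86.

35.82 : 100.00 : 93.05 : 28.86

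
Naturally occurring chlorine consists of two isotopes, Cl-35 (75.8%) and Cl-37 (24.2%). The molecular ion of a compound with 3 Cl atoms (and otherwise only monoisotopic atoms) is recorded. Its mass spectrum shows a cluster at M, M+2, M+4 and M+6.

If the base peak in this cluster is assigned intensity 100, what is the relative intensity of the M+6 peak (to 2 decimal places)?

3.25

(0.758 + 0.242)^3 gives M 0.4355, M+2 0.4171, M+4 0.1332, M+6 0.0142; the largest is M.
P(M) = C(3,0) × 0.758^3 × 0.242^0 = 1 × 0.43551951 × 1.0000 = 0.435520 (base)
P(M+6) = C(3,3) × 0.758^0 × 0.242^3 = 1 × 1.0000 × 0.01417249 = 0.014172
Relative intensity = 0.014172 / 0.435520 × 100 = 3.25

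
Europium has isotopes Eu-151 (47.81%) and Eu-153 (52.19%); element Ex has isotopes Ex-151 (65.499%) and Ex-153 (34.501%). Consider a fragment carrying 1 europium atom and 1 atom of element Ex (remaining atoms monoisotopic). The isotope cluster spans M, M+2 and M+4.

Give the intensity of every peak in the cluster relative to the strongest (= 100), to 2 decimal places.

61.79 : 100.00 : 35.53

Europium pattern (n=1): 0.4781 : 0.5219
Element Ex pattern (n=1): 0.65499 : 0.34501
Convolve the two distributions (both contribute in 2-u steps):
  M: 0.4781×0.65499 = 0.313151
  M+2: 0.4781×0.34501 + 0.5219×0.65499 = 0.506789
  M+4: 0.5219×0.34501 = 0.180061
Scale to base peak (0.506789) = 100: 61.79 : 100.00 : 35.53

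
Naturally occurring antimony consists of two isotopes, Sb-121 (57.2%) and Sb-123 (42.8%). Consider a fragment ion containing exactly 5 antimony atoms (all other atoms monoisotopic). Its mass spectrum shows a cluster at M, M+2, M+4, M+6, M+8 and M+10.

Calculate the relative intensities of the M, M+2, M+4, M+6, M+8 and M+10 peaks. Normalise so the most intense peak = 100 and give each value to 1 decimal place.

Expanding (0.572 + 0.428)^5:
P(M) = 0.572^5 = 0.061232
P(M+2) = 5 × 0.572^4 × 0.428^1 = 0.229086
P(M+4) = 10 × 0.572^3 × 0.428^2 = 0.342827
P(M+6) = 10 × 0.572^2 × 0.428^3 = 0.256521
P(M+8) = 5 × 0.572^1 × 0.428^4 = 0.095971
P(M+10) = 0.428^5 = 0.014362
The M+4 peak is largest (0.342827); scaling to 100 gives 17.9 : 66.8 : 100.0 : 74.8 : 28.0 : 4.2.

17.9 : 66.8 : 100.0 : 74.8 : 28.0 : 4.2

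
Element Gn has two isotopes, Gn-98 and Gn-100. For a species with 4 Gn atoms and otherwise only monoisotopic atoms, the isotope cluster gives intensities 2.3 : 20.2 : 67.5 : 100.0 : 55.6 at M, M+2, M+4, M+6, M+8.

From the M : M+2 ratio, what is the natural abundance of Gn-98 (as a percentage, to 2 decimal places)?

Let p = fractional abundance of Gn-98. I(M+2)/I(M) = [C(4,1)·p^3·(1−p)] / p^4 = 4·(1−p)/p = 20.2/2.3 = 8.7826
(1−p)/p = 8.7826/4 = 2.1957  ⇒  p = 1/(1 + 2.1957) = 0.3129
Gn-98: 31.29%, Gn-100: 68.71%.

31.29%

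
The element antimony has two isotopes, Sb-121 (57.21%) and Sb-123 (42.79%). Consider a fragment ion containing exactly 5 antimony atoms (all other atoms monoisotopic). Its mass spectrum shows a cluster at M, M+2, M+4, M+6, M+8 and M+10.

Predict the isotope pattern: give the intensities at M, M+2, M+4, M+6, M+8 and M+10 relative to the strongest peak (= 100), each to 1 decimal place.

Each Sb atom is independently Sb-121 (p = 0.5721) or Sb-123 (q = 0.4279); the cluster is the binomial expansion (p + q)^5.
P(M) = 0.5721^5 = 0.061286
P(M+2) = 5 × 0.5721^4 × 0.4279^1 = 0.229192
P(M+4) = 10 × 0.5721^3 × 0.4279^2 = 0.342847
P(M+6) = 10 × 0.5721^2 × 0.4279^3 = 0.256431
P(M+8) = 5 × 0.5721^1 × 0.4279^4 = 0.095898
P(M+10) = 0.4279^5 = 0.014345
The M+4 peak is largest (0.342847); scaling to 100 gives 17.9 : 66.8 : 100.0 : 74.8 : 28.0 : 4.2.

17.9 : 66.8 : 100.0 : 74.8 : 28.0 : 4.2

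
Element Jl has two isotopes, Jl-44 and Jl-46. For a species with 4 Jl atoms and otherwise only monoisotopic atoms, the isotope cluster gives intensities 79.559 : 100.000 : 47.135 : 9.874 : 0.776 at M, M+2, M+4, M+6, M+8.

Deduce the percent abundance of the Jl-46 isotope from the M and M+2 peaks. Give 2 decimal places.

23.91%

Write p for the Jl-44 fraction. I(M+2)/I(M) = [C(4,1)·p^3·(1−p)] / p^4 = 4·(1−p)/p = 100.000/79.559 = 1.2569
(1−p)/p = 1.2569/4 = 0.3142  ⇒  p = 1/(1 + 0.3142) = 0.7609
Jl-44: 76.09%, Jl-46: 23.91%.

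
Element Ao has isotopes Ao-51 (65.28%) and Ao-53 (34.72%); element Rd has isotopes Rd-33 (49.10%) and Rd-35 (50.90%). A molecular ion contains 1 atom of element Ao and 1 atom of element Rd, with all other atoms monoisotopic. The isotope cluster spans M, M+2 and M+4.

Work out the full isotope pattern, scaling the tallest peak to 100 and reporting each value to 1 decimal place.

63.8 : 100.0 : 35.2

Element Ao pattern (n=1): 0.6528 : 0.3472
Element Rd pattern (n=1): 0.4910 : 0.5090
Convolve the two distributions (both contribute in 2-u steps):
  M: 0.6528×0.4910 = 0.320525
  M+2: 0.6528×0.5090 + 0.3472×0.4910 = 0.502750
  M+4: 0.3472×0.5090 = 0.176725
Scale to base peak (0.502750) = 100: 63.8 : 100.0 : 35.2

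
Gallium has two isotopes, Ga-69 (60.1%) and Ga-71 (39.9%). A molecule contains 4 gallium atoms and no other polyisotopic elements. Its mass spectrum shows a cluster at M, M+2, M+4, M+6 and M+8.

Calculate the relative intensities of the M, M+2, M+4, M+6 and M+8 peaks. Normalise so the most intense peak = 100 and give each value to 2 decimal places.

Expanding (0.601 + 0.399)^4:
P(M) = 0.601^4 = 0.130466
P(M+2) = 4 × 0.601^3 × 0.399^1 = 0.346463
P(M+4) = 6 × 0.601^2 × 0.399^2 = 0.345021
P(M+6) = 4 × 0.601^1 × 0.399^3 = 0.152705
P(M+8) = 0.399^4 = 0.025345
The M+2 peak is largest (0.346463); scaling to 100 gives 37.66 : 100.00 : 99.58 : 44.08 : 7.32.

37.66 : 100.00 : 99.58 : 44.08 : 7.32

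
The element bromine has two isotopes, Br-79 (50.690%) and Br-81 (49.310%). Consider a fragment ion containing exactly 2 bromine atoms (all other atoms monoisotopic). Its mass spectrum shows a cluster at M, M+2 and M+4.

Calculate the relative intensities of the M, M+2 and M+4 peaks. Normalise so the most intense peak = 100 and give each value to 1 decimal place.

Expanding (0.50690 + 0.49310)^2:
P(M) = 0.50690^2 = 0.256948
P(M+2) = 2 × 0.50690^1 × 0.49310^1 = 0.499905
P(M+4) = 0.49310^2 = 0.243148
The M+2 peak is largest (0.499905); scaling to 100 gives 51.4 : 100.0 : 48.6.

51.4 : 100.0 : 48.6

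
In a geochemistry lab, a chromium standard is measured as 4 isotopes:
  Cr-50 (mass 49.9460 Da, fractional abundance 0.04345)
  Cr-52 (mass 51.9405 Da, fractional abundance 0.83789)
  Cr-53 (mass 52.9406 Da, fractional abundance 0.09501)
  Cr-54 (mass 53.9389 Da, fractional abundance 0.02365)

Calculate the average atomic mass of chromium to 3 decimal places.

51.996 Da

Average mass = Σ (abundance × isotope mass) = 0.04345 × 49.9460 + 0.83789 × 51.9405 + 0.09501 × 52.9406 + 0.02365 × 53.9389
= 2.17015 + 43.52043 + 5.02989 + 1.27565 = 51.99612 Da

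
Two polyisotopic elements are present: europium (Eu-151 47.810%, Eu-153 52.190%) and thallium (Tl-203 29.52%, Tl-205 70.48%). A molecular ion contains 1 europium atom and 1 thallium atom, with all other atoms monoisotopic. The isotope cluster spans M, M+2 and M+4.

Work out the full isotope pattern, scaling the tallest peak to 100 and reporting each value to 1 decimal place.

Europium pattern (n=1): 0.4781 : 0.5219
Thallium pattern (n=1): 0.2952 : 0.7048
Convolve the two distributions (both contribute in 2-u steps):
  M: 0.4781×0.2952 = 0.141135
  M+2: 0.4781×0.7048 + 0.5219×0.2952 = 0.491030
  M+4: 0.5219×0.7048 = 0.367835
Scale to base peak (0.491030) = 100: 28.7 : 100.0 : 74.9

28.7 : 100.0 : 74.9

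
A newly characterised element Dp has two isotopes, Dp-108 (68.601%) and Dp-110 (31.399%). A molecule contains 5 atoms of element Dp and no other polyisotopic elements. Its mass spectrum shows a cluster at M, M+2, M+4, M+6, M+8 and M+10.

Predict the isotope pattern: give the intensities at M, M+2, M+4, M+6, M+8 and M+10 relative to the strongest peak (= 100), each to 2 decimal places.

The 5 Dp atoms are independent, so intensities follow the terms of (0.68601 + 0.31399)^5.
P(M) = 0.68601^5 = 0.151933
P(M+2) = 5 × 0.68601^4 × 0.31399^1 = 0.347702
P(M+4) = 10 × 0.68601^3 × 0.31399^2 = 0.318290
P(M+6) = 10 × 0.68601^2 × 0.31399^3 = 0.145683
P(M+8) = 5 × 0.68601^1 × 0.31399^4 = 0.033340
P(M+10) = 0.31399^5 = 0.003052
The M+2 peak is largest (0.347702); scaling to 100 gives 43.70 : 100.00 : 91.54 : 41.90 : 9.59 : 0.88.

43.70 : 100.00 : 91.54 : 41.90 : 9.59 : 0.88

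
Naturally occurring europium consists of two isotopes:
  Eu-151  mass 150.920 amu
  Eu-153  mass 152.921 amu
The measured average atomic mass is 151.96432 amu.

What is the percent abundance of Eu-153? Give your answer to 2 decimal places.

52.19%

With x = fraction of Eu-151 (so Eu-153 is 1 − x):
150.920·x + 152.921·(1 − x) = 151.96432
(150.920 − 152.921)·x = 151.96432 − 152.921
x = -0.95668 / -2.001 = 0.47810 → 47.81% Eu-151, 52.19% Eu-153.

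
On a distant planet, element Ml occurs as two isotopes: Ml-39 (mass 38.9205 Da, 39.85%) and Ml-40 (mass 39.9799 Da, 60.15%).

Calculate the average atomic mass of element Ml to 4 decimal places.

39.5577 Da

The abundance-weighted mean is 0.3985 × 38.9205 + 0.6015 × 39.9799
= 15.50982 + 24.04791 = 39.55773 Da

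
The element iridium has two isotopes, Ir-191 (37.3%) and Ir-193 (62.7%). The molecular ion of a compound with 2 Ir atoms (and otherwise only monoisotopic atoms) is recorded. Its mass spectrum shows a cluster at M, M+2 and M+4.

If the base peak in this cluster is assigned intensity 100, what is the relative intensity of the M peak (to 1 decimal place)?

29.7

Term probabilities: M 0.1391, M+2 0.4677, M+4 0.3931. Base peak = M+2.
P(M+2) = C(2,1) × 0.373^1 × 0.627^1 = 2 × 0.3730 × 0.6270 = 0.467742 (base)
P(M) = C(2,0) × 0.373^2 × 0.627^0 = 1 × 0.139129 × 1.0000 = 0.139129
Relative intensity = 0.139129 / 0.467742 × 100 = 29.7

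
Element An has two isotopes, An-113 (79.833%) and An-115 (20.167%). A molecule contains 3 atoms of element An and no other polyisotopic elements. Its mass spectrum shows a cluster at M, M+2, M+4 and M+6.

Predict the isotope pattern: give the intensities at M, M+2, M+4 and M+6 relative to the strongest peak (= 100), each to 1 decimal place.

100.0 : 75.8 : 19.1 : 1.6

The 3 An atoms are independent, so intensities follow the terms of (0.79833 + 0.20167)^3.
P(M) = 0.79833^3 = 0.508800
P(M+2) = 3 × 0.79833^2 × 0.20167^1 = 0.385592
P(M+4) = 3 × 0.79833^1 × 0.20167^2 = 0.097406
P(M+6) = 0.20167^3 = 0.008202
The M peak is largest (0.508800); scaling to 100 gives 100.0 : 75.8 : 19.1 : 1.6.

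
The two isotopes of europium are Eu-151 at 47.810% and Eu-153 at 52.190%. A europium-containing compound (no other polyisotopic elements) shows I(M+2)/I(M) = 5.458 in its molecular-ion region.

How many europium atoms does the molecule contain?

5

For n independent Eu atoms, I(M+2)/I(M) = n · (abundance Eu-153) / (abundance Eu-151) = n · 0.52190/0.47810.
n = 5.458 × 0.47810/0.52190 = 5.00 ≈ 5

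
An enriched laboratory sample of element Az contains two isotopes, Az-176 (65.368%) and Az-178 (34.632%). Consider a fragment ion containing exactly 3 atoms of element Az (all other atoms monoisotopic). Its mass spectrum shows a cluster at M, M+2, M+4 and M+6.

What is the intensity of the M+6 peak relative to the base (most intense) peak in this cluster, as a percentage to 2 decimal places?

9.36%

Term probabilities: M 0.2793, M+2 0.4439, M+4 0.2352, M+6 0.0415. Base peak = M+2.
P(M+2) = C(3,1) × 0.65368^2 × 0.34632^1 = 3 × 0.42729754 × 0.34632 = 0.443945 (base)
P(M+6) = C(3,3) × 0.65368^0 × 0.34632^3 = 1 × 1.0000 × 0.04153677 = 0.041537
Relative intensity = 0.041537 / 0.443945 × 100 = 9.36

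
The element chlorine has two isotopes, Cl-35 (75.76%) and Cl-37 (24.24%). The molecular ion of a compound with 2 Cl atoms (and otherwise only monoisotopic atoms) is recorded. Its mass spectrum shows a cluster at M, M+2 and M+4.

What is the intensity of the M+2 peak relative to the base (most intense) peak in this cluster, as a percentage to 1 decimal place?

64.0%

Binomial terms of (0.7576 + 0.2424)^2: M 0.5740, M+2 0.3673, M+4 0.0588 → M is the base peak.
P(M) = C(2,0) × 0.7576^2 × 0.2424^0 = 1 × 0.57395776 × 1.0000 = 0.573958 (base)
P(M+2) = C(2,1) × 0.7576^1 × 0.2424^1 = 2 × 0.7576 × 0.2424 = 0.367284
Relative intensity = 0.367284 / 0.573958 × 100 = 64.0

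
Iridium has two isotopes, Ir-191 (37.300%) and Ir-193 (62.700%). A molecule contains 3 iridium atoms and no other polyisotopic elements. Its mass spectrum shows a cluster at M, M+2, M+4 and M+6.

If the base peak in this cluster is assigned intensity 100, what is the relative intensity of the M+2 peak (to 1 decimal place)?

(0.37300 + 0.62700)^3 gives M 0.0519, M+2 0.2617, M+4 0.4399, M+6 0.2465; the largest is M+4.
P(M+4) = C(3,2) × 0.37300^1 × 0.62700^2 = 3 × 0.3730 × 0.393129 = 0.439911 (base)
P(M+2) = C(3,1) × 0.37300^2 × 0.62700^1 = 3 × 0.139129 × 0.6270 = 0.261702
Relative intensity = 0.261702 / 0.439911 × 100 = 59.5

59.5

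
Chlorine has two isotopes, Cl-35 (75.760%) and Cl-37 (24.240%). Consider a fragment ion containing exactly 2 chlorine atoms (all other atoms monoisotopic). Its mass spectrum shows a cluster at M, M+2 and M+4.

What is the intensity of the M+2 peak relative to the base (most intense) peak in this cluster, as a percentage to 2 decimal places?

63.99%

(0.75760 + 0.24240)^2 gives M 0.5740, M+2 0.3673, M+4 0.0588; the largest is M.
P(M) = C(2,0) × 0.75760^2 × 0.24240^0 = 1 × 0.57395776 × 1.0000 = 0.573958 (base)
P(M+2) = C(2,1) × 0.75760^1 × 0.24240^1 = 2 × 0.7576 × 0.2424 = 0.367284
Relative intensity = 0.367284 / 0.573958 × 100 = 63.99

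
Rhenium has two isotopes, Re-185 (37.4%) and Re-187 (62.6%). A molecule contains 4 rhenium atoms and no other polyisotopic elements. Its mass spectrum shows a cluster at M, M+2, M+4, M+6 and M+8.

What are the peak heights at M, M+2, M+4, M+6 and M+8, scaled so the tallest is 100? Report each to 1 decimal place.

The 4 Re atoms are independent, so intensities follow the terms of (0.374 + 0.626)^4.
P(M) = 0.374^4 = 0.019565
P(M+2) = 4 × 0.374^3 × 0.626^1 = 0.130993
P(M+4) = 6 × 0.374^2 × 0.626^2 = 0.328884
P(M+6) = 4 × 0.374^1 × 0.626^3 = 0.366990
P(M+8) = 0.626^4 = 0.153567
The M+6 peak is largest (0.366990); scaling to 100 gives 5.3 : 35.7 : 89.6 : 100.0 : 41.8.

5.3 : 35.7 : 89.6 : 100.0 : 41.8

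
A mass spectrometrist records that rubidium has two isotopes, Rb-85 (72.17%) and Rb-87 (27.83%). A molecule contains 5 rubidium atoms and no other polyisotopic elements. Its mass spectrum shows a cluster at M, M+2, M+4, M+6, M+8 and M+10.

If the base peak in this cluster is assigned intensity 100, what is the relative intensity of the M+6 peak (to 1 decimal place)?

(0.7217 + 0.2783)^5 gives M 0.1958, M+2 0.3775, M+4 0.2911, M+6 0.1123, M+8 0.0216, M+10 0.0017; the largest is M+2.
P(M+2) = C(5,1) × 0.7217^4 × 0.2783^1 = 5 × 0.27128565 × 0.2783 = 0.377494 (base)
P(M+6) = C(5,3) × 0.7217^2 × 0.2783^3 = 10 × 0.52085089 × 0.02155458 = 0.112267
Relative intensity = 0.112267 / 0.377494 × 100 = 29.7

29.7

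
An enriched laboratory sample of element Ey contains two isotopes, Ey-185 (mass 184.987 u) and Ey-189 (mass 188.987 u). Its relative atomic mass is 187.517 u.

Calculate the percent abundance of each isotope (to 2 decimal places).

Ey-185: 36.75%, Ey-189: 63.25%

Writing the weighted mean with unknown fraction x of Ey-185:
184.987·x + 188.987·(1 − x) = 187.517
(184.987 − 188.987)·x = 187.517 − 188.987
x = -1.470 / -4.000 = 0.36750 → 36.75% Ey-185, 63.25% Ey-189.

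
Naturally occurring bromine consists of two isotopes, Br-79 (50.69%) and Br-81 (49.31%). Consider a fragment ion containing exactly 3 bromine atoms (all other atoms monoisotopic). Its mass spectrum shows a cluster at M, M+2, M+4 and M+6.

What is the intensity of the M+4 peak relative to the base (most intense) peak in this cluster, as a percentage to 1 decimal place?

97.3%

Binomial terms of (0.5069 + 0.4931)^3: M 0.1302, M+2 0.3801, M+4 0.3698, M+6 0.1199 → M+2 is the base peak.
P(M+2) = C(3,1) × 0.5069^2 × 0.4931^1 = 3 × 0.25694761 × 0.4931 = 0.380103 (base)
P(M+4) = C(3,2) × 0.5069^1 × 0.4931^2 = 3 × 0.5069 × 0.24314761 = 0.369755
Relative intensity = 0.369755 / 0.380103 × 100 = 97.3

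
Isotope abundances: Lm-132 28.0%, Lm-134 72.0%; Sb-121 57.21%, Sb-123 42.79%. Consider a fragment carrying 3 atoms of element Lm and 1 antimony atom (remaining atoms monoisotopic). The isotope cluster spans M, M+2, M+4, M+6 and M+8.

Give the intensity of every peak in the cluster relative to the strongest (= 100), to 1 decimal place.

Element Lm pattern (n=3): 0.021952 : 0.169344 : 0.435456 : 0.373248
Antimony pattern (n=1): 0.5721 : 0.4279
Convolve the two distributions (both contribute in 2-u steps):
  M: 0.021952×0.5721 = 0.012559
  M+2: 0.021952×0.4279 + 0.169344×0.5721 = 0.106275
  M+4: 0.169344×0.4279 + 0.435456×0.5721 = 0.321587
  M+6: 0.435456×0.4279 + 0.373248×0.5721 = 0.399867
  M+8: 0.373248×0.4279 = 0.159713
Scale to base peak (0.399867) = 100: 3.1 : 26.6 : 80.4 : 100.0 : 39.9

3.1 : 26.6 : 80.4 : 100.0 : 39.9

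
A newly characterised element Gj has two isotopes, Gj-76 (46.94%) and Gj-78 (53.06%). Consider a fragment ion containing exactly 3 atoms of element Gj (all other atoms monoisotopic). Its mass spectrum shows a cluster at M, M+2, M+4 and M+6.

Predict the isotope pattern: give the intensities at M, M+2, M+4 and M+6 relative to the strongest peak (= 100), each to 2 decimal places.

26.09 : 88.47 : 100.00 : 37.68

The 3 Gj atoms are independent, so intensities follow the terms of (0.4694 + 0.5306)^3.
P(M) = 0.4694^3 = 0.103426
P(M+2) = 3 × 0.4694^2 × 0.5306^1 = 0.350731
P(M+4) = 3 × 0.4694^1 × 0.5306^2 = 0.396460
P(M+6) = 0.5306^3 = 0.149383
The M+4 peak is largest (0.396460); scaling to 100 gives 26.09 : 88.47 : 100.00 : 37.68.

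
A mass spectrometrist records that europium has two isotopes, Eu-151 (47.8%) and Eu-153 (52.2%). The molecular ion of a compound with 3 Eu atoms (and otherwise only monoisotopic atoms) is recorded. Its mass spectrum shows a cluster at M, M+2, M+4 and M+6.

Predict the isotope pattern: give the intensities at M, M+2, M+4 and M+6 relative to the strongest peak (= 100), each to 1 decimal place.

Expanding (0.478 + 0.522)^3:
P(M) = 0.478^3 = 0.109215
P(M+2) = 3 × 0.478^2 × 0.522^1 = 0.357806
P(M+4) = 3 × 0.478^1 × 0.522^2 = 0.390742
P(M+6) = 0.522^3 = 0.142237
The M+4 peak is largest (0.390742); scaling to 100 gives 28.0 : 91.6 : 100.0 : 36.4.

28.0 : 91.6 : 100.0 : 36.4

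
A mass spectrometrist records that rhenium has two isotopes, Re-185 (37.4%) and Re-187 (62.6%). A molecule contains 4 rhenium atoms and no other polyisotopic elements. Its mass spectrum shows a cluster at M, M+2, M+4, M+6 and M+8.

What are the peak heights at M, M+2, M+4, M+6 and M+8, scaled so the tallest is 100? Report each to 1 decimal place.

5.3 : 35.7 : 89.6 : 100.0 : 41.8

The 4 Re atoms are independent, so intensities follow the terms of (0.374 + 0.626)^4.
P(M) = 0.374^4 = 0.019565
P(M+2) = 4 × 0.374^3 × 0.626^1 = 0.130993
P(M+4) = 6 × 0.374^2 × 0.626^2 = 0.328884
P(M+6) = 4 × 0.374^1 × 0.626^3 = 0.366990
P(M+8) = 0.626^4 = 0.153567
The M+6 peak is largest (0.366990); scaling to 100 gives 5.3 : 35.7 : 89.6 : 100.0 : 41.8.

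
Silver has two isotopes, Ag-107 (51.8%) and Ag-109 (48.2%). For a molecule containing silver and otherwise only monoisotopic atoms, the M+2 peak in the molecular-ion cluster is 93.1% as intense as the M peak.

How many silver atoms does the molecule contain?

1

For n independent Ag atoms, I(M+2)/I(M) = n · (abundance Ag-109) / (abundance Ag-107) = n · 0.482/0.518.
n = 0.931 × 0.518/0.482 = 1.00 ≈ 1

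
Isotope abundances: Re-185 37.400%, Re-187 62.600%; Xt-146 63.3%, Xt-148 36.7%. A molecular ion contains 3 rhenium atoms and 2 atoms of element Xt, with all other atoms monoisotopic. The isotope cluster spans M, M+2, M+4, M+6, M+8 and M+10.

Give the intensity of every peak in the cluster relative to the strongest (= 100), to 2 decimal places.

Rhenium pattern (n=3): 0.05231362 : 0.26268713 : 0.43968487 : 0.24531438
Element Xt pattern (n=2): 0.400689 : 0.464622 : 0.134689
Convolve the two distributions (both contribute in 2-u steps):
  M: 0.05231362×0.400689 = 0.020961
  M+2: 0.05231362×0.464622 + 0.26268713×0.400689 = 0.129562
  M+4: 0.05231362×0.134689 + 0.26268713×0.464622 + 0.43968487×0.400689 = 0.305273
  M+6: 0.26268713×0.134689 + 0.43968487×0.464622 + 0.24531438×0.400689 = 0.337963
  M+8: 0.43968487×0.134689 + 0.24531438×0.464622 = 0.173199
  M+10: 0.24531438×0.134689 = 0.033041
Scale to base peak (0.337963) = 100: 6.20 : 38.34 : 90.33 : 100.00 : 51.25 : 9.78

6.20 : 38.34 : 90.33 : 100.00 : 51.25 : 9.78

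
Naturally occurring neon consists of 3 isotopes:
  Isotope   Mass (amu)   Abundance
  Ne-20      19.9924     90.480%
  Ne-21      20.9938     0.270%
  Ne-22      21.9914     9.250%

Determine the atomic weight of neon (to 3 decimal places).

20.180 amu

Average mass = Σ (abundance × isotope mass) = 0.90480 × 19.9924 + 0.00270 × 20.9938 + 0.09250 × 21.9914
= 18.08912 + 0.05668 + 2.03420 = 20.18000 amu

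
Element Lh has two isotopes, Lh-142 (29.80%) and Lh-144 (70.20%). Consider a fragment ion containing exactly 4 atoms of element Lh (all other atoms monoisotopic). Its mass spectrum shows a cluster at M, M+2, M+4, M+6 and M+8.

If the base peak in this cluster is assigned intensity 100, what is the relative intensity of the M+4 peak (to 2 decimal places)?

(0.2980 + 0.7020)^4 gives M 0.0079, M+2 0.0743, M+4 0.2626, M+6 0.4124, M+8 0.2429; the largest is M+6.
P(M+6) = C(4,3) × 0.2980^1 × 0.7020^3 = 4 × 0.2980 × 0.34594841 = 0.412371 (base)
P(M+4) = C(4,2) × 0.2980^2 × 0.7020^2 = 6 × 0.088804 × 0.492804 = 0.262578
Relative intensity = 0.262578 / 0.412371 × 100 = 63.68

63.68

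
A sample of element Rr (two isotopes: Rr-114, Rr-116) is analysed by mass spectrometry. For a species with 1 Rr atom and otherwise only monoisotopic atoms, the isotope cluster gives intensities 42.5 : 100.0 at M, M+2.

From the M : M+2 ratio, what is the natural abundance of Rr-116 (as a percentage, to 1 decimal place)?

70.2%

Write p for the Rr-114 fraction. I(M+2)/I(M) = [C(1,1)·p^0·(1−p)] / p^1 = 1·(1−p)/p = 100.0/42.5 = 2.3529
(1−p)/p = 2.3529/1 = 2.3529  ⇒  p = 1/(1 + 2.3529) = 0.2982
Rr-114: 29.8%, Rr-116: 70.2%.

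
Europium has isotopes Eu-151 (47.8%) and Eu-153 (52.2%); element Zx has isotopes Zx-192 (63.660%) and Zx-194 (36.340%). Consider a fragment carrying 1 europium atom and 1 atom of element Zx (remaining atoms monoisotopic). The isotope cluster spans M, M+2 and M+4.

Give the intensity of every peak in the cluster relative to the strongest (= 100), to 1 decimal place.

60.1 : 100.0 : 37.5

Europium pattern (n=1): 0.4780 : 0.5220
Element Zx pattern (n=1): 0.6366 : 0.3634
Convolve the two distributions (both contribute in 2-u steps):
  M: 0.4780×0.6366 = 0.304295
  M+2: 0.4780×0.3634 + 0.5220×0.6366 = 0.506010
  M+4: 0.5220×0.3634 = 0.189695
Scale to base peak (0.506010) = 100: 60.1 : 100.0 : 37.5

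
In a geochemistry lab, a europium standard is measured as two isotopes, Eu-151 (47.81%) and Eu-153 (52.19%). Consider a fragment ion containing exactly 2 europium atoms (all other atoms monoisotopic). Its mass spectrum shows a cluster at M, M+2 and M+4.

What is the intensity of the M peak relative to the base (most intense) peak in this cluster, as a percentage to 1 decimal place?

Term probabilities: M 0.2286, M+2 0.4990, M+4 0.2724. Base peak = M+2.
P(M+2) = C(2,1) × 0.4781^1 × 0.5219^1 = 2 × 0.4781 × 0.5219 = 0.499041 (base)
P(M) = C(2,0) × 0.4781^2 × 0.5219^0 = 1 × 0.22857961 × 1.0000 = 0.228580
Relative intensity = 0.228580 / 0.499041 × 100 = 45.8

45.8%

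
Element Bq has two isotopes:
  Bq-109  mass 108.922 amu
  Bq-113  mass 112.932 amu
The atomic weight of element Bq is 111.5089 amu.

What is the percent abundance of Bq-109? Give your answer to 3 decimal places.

With x = fraction of Bq-109 (so Bq-113 is 1 − x):
108.922·x + 112.932·(1 − x) = 111.5089
(108.922 − 112.932)·x = 111.5089 − 112.932
x = -1.4231 / -4.010 = 0.35489 → 35.489% Bq-109, 64.511% Bq-113.

35.489%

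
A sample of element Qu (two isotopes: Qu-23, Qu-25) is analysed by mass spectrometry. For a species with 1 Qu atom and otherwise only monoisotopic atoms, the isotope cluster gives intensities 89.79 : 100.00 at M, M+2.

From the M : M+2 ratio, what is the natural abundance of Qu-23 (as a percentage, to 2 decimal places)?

Write p for the Qu-23 fraction. I(M+2)/I(M) = [C(1,1)·p^0·(1−p)] / p^1 = 1·(1−p)/p = 100.00/89.79 = 1.1137
(1−p)/p = 1.1137/1 = 1.1137  ⇒  p = 1/(1 + 1.1137) = 0.4731
Qu-23: 47.31%, Qu-25: 52.69%.

47.31%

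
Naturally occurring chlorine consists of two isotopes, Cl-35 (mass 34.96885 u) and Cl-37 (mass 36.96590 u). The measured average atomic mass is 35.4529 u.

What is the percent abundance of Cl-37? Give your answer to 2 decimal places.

Writing the weighted mean with unknown fraction x of Cl-35:
34.96885·x + 36.96590·(1 − x) = 35.4529
(34.96885 − 36.96590)·x = 35.4529 − 36.96590
x = -1.51300 / -1.99705 = 0.75762 → 75.76% Cl-35, 24.24% Cl-37.

24.24%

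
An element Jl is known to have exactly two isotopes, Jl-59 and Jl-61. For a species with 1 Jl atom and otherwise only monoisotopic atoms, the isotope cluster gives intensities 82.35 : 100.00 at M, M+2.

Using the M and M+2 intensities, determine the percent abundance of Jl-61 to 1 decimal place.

54.8%

Let p = fractional abundance of Jl-59. I(M+2)/I(M) = [C(1,1)·p^0·(1−p)] / p^1 = 1·(1−p)/p = 100.00/82.35 = 1.2143
(1−p)/p = 1.2143/1 = 1.2143  ⇒  p = 1/(1 + 1.2143) = 0.4516
Jl-59: 45.2%, Jl-61: 54.8%.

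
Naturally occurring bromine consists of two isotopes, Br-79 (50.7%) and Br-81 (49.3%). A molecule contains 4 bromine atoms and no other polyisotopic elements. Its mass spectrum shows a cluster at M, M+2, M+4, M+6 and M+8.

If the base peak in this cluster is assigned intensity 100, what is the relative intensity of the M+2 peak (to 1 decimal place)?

68.6

(0.507 + 0.493)^4 gives M 0.0661, M+2 0.2570, M+4 0.3749, M+6 0.2430, M+8 0.0591; the largest is M+4.
P(M+4) = C(4,2) × 0.507^2 × 0.493^2 = 6 × 0.257049 × 0.243049 = 0.374853 (base)
P(M+2) = C(4,1) × 0.507^3 × 0.493^1 = 4 × 0.13032384 × 0.4930 = 0.256999
Relative intensity = 0.256999 / 0.374853 × 100 = 68.6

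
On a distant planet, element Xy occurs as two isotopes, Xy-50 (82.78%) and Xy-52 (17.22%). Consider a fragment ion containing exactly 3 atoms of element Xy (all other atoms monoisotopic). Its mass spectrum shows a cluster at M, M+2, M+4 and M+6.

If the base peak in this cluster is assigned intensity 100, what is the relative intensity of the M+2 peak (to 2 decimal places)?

62.41

Term probabilities: M 0.5673, M+2 0.3540, M+4 0.0736, M+6 0.0051. Base peak = M.
P(M) = C(3,0) × 0.8278^3 × 0.1722^0 = 1 × 0.5672523 × 1.0000 = 0.567252 (base)
P(M+2) = C(3,1) × 0.8278^2 × 0.1722^1 = 3 × 0.68525284 × 0.1722 = 0.354002
Relative intensity = 0.354002 / 0.567252 × 100 = 62.41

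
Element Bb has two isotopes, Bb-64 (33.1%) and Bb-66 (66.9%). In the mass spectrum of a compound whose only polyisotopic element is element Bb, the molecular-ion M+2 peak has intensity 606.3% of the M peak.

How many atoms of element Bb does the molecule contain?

The M+2/M ratio from n Bb atoms is n · q/p = n · 0.669/0.331.
n = 6.063 × 0.331/0.669 = 3.00 ≈ 3

3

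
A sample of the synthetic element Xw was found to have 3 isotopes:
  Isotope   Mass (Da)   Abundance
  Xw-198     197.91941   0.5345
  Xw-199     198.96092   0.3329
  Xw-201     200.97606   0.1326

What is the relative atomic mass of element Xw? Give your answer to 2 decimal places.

198.67 Da

Weight each isotope mass by its fractional abundance: 0.5345 × 197.91941 + 0.3329 × 198.96092 + 0.1326 × 200.97606
= 105.787925 + 66.234090 + 26.649426 = 198.671441 Da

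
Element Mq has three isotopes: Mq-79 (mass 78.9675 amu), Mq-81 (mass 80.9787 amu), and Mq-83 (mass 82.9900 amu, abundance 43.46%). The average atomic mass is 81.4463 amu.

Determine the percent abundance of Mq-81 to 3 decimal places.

36.328%

Let x and y be the fractions of Mq-79 and Mq-81. Then x + y = 1 − 0.4346 = 0.5654 and 78.9675x + 80.9787y = 81.4463 − 0.4346×82.9900 = 45.378846.
Substituting: 78.9675x + 80.9787(0.5654 − x) = 45.378846
(78.9675 − 80.9787)x = -0.40651098  ⇒  x = 0.20212, y = 0.36328
Mq-79: 20.212%, Mq-81: 36.328%.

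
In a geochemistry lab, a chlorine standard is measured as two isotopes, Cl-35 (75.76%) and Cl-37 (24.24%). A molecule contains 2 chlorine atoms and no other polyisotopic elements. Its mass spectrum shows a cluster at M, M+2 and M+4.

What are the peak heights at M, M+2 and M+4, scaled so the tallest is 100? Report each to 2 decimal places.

100.00 : 63.99 : 10.24

The 2 Cl atoms are independent, so intensities follow the terms of (0.7576 + 0.2424)^2.
P(M) = 0.7576^2 = 0.573958
P(M+2) = 2 × 0.7576^1 × 0.2424^1 = 0.367284
P(M+4) = 0.2424^2 = 0.058758
The M peak is largest (0.573958); scaling to 100 gives 100.00 : 63.99 : 10.24.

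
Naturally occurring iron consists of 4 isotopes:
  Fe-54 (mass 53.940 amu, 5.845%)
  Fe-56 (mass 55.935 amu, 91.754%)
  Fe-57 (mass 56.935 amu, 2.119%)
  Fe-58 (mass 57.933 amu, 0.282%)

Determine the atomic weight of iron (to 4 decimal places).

Ar = Σ fᵢ·mᵢ = 0.05845 × 53.940 + 0.91754 × 55.935 + 0.02119 × 56.935 + 0.00282 × 57.933
= 3.15279 + 51.32260 + 1.20645 + 0.16337 = 55.84521 amu

55.8452 amu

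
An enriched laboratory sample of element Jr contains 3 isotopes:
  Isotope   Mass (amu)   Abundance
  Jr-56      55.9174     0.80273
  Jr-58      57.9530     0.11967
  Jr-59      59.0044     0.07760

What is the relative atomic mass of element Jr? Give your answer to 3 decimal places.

Average mass = Σ (abundance × isotope mass) = 0.80273 × 55.9174 + 0.11967 × 57.9530 + 0.07760 × 59.0044
= 44.88657 + 6.93524 + 4.57874 = 56.40055 amu

56.401 amu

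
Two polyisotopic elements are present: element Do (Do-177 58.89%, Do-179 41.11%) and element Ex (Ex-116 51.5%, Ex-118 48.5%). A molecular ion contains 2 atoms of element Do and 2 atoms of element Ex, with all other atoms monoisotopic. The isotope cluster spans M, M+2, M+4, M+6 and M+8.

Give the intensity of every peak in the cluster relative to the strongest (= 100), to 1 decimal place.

Element Do pattern (n=2): 0.34680321 : 0.48419358 : 0.16900321
Element Ex pattern (n=2): 0.265225 : 0.49955 : 0.235225
Convolve the two distributions (both contribute in 2-u steps):
  M: 0.34680321×0.265225 = 0.091981
  M+2: 0.34680321×0.49955 + 0.48419358×0.265225 = 0.301666
  M+4: 0.34680321×0.235225 + 0.48419358×0.49955 + 0.16900321×0.265225 = 0.368280
  M+6: 0.48419358×0.235225 + 0.16900321×0.49955 = 0.198320
  M+8: 0.16900321×0.235225 = 0.039754
Scale to base peak (0.368280) = 100: 25.0 : 81.9 : 100.0 : 53.9 : 10.8

25.0 : 81.9 : 100.0 : 53.9 : 10.8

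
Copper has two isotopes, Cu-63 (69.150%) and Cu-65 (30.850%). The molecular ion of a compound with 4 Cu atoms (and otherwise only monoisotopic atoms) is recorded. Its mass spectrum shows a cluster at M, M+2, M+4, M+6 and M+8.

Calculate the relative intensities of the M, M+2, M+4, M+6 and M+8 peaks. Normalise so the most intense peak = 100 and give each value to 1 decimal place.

Expanding (0.69150 + 0.30850)^4:
P(M) = 0.69150^4 = 0.228649
P(M+2) = 4 × 0.69150^3 × 0.30850^1 = 0.408030
P(M+4) = 6 × 0.69150^2 × 0.30850^2 = 0.273052
P(M+6) = 4 × 0.69150^1 × 0.30850^3 = 0.081212
P(M+8) = 0.30850^4 = 0.009058
The M+2 peak is largest (0.408030); scaling to 100 gives 56.0 : 100.0 : 66.9 : 19.9 : 2.2.

56.0 : 100.0 : 66.9 : 19.9 : 2.2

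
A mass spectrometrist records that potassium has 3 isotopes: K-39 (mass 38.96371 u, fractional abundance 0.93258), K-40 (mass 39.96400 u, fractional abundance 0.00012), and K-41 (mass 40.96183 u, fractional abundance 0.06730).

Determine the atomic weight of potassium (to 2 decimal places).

The abundance-weighted mean is 0.93258 × 38.96371 + 0.00012 × 39.96400 + 0.06730 × 40.96183
= 36.336777 + 0.004796 + 2.756731 = 39.098304 u

39.10 u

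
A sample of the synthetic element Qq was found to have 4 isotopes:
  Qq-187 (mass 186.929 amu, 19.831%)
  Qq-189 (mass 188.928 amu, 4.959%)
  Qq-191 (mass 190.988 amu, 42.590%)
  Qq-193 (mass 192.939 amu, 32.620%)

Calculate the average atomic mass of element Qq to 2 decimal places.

190.72 amu

Average mass = Σ (abundance × isotope mass) = 0.19831 × 186.929 + 0.04959 × 188.928 + 0.42590 × 190.988 + 0.32620 × 192.939
= 37.0699 + 9.3689 + 81.3418 + 62.9367 = 190.7173 amu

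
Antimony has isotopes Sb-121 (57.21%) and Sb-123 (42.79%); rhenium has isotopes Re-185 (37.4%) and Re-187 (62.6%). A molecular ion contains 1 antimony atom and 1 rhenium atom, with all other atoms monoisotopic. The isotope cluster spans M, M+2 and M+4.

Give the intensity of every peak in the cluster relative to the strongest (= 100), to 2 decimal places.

41.29 : 100.00 : 51.69

Antimony pattern (n=1): 0.5721 : 0.4279
Rhenium pattern (n=1): 0.3740 : 0.6260
Convolve the two distributions (both contribute in 2-u steps):
  M: 0.5721×0.3740 = 0.213965
  M+2: 0.5721×0.6260 + 0.4279×0.3740 = 0.518169
  M+4: 0.4279×0.6260 = 0.267865
Scale to base peak (0.518169) = 100: 41.29 : 100.00 : 51.69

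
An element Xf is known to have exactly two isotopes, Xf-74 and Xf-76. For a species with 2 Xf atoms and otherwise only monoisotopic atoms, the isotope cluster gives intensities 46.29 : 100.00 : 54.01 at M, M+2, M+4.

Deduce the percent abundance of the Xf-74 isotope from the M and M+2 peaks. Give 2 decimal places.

48.07%

Let p = fractional abundance of Xf-74. I(M+2)/I(M) = [C(2,1)·p^1·(1−p)] / p^2 = 2·(1−p)/p = 100.00/46.29 = 2.1603
(1−p)/p = 2.1603/2 = 1.0801  ⇒  p = 1/(1 + 1.0801) = 0.4807
Xf-74: 48.07%, Xf-76: 51.93%.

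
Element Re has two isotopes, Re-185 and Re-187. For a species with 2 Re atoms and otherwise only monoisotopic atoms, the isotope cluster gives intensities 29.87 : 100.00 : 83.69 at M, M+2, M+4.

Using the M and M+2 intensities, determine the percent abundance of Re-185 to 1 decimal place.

37.4%

If p is the fraction of Re that is Re-185, then I(M+2)/I(M) = [C(2,1)·p^1·(1−p)] / p^2 = 2·(1−p)/p = 100.00/29.87 = 3.3478
(1−p)/p = 3.3478/2 = 1.6739  ⇒  p = 1/(1 + 1.6739) = 0.3740
Re-185: 37.4%, Re-187: 62.6%.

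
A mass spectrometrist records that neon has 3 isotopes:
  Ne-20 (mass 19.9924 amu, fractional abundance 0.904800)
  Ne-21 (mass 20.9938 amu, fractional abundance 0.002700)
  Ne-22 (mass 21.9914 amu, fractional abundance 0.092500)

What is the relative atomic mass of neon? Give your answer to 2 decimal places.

Ar = Σ fᵢ·mᵢ = 0.904800 × 19.9924 + 0.002700 × 20.9938 + 0.092500 × 21.9914
= 18.08912 + 0.05668 + 2.03420 = 20.18000 amu

20.18 amu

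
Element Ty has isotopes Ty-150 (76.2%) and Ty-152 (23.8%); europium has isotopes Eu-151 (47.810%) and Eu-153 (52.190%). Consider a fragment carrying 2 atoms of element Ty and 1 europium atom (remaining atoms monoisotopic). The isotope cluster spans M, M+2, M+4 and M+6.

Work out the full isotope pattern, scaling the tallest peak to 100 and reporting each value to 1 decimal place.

Element Ty pattern (n=2): 0.580644 : 0.362712 : 0.056644
Europium pattern (n=1): 0.4781 : 0.5219
Convolve the two distributions (both contribute in 2-u steps):
  M: 0.580644×0.4781 = 0.277606
  M+2: 0.580644×0.5219 + 0.362712×0.4781 = 0.476451
  M+4: 0.362712×0.5219 + 0.056644×0.4781 = 0.216381
  M+6: 0.056644×0.5219 = 0.029563
Scale to base peak (0.476451) = 100: 58.3 : 100.0 : 45.4 : 6.2

58.3 : 100.0 : 45.4 : 6.2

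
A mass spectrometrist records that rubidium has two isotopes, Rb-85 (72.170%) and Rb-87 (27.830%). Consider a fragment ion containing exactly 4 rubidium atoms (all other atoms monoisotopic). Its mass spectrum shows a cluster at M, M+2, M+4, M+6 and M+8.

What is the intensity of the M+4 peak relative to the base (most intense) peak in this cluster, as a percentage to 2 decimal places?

57.84%

(0.72170 + 0.27830)^4 gives M 0.2713, M+2 0.4184, M+4 0.2420, M+6 0.0622, M+8 0.0060; the largest is M+2.
P(M+2) = C(4,1) × 0.72170^3 × 0.27830^1 = 4 × 0.37589809 × 0.2783 = 0.418450 (base)
P(M+4) = C(4,2) × 0.72170^2 × 0.27830^2 = 6 × 0.52085089 × 0.07745089 = 0.242042
Relative intensity = 0.242042 / 0.418450 × 100 = 57.84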